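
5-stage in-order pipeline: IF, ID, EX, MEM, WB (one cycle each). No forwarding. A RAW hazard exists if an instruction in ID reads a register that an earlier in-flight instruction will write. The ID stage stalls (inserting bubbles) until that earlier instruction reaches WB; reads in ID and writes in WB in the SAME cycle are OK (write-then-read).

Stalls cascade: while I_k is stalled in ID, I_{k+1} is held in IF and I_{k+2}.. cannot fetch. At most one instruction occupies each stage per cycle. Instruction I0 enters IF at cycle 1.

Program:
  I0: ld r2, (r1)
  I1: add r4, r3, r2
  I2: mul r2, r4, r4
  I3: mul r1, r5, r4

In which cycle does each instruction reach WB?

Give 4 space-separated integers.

I0 ld r2 <- r1: IF@1 ID@2 stall=0 (-) EX@3 MEM@4 WB@5
I1 add r4 <- r3,r2: IF@2 ID@3 stall=2 (RAW on I0.r2 (WB@5)) EX@6 MEM@7 WB@8
I2 mul r2 <- r4,r4: IF@3 ID@6 stall=2 (RAW on I1.r4 (WB@8)) EX@9 MEM@10 WB@11
I3 mul r1 <- r5,r4: IF@6 ID@9 stall=0 (-) EX@10 MEM@11 WB@12

Answer: 5 8 11 12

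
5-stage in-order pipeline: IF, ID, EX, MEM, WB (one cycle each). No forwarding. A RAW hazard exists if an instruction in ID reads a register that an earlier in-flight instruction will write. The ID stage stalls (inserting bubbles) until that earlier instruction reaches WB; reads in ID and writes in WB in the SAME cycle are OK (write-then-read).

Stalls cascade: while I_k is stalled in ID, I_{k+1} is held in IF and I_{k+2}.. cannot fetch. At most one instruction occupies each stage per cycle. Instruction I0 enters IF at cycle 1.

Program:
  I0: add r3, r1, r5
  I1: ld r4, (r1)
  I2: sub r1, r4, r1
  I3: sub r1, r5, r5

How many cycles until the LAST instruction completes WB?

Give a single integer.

Answer: 10

Derivation:
I0 add r3 <- r1,r5: IF@1 ID@2 stall=0 (-) EX@3 MEM@4 WB@5
I1 ld r4 <- r1: IF@2 ID@3 stall=0 (-) EX@4 MEM@5 WB@6
I2 sub r1 <- r4,r1: IF@3 ID@4 stall=2 (RAW on I1.r4 (WB@6)) EX@7 MEM@8 WB@9
I3 sub r1 <- r5,r5: IF@4 ID@7 stall=0 (-) EX@8 MEM@9 WB@10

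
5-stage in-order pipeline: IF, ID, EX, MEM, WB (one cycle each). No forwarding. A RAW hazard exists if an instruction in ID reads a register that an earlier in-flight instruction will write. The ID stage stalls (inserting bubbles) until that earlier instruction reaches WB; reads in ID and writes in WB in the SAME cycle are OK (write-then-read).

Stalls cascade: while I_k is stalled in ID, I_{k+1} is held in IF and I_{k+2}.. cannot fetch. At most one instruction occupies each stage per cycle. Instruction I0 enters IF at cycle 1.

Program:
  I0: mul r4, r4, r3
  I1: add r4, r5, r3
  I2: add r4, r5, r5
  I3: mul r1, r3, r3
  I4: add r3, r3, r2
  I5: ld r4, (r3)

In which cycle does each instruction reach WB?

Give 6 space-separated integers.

Answer: 5 6 7 8 9 12

Derivation:
I0 mul r4 <- r4,r3: IF@1 ID@2 stall=0 (-) EX@3 MEM@4 WB@5
I1 add r4 <- r5,r3: IF@2 ID@3 stall=0 (-) EX@4 MEM@5 WB@6
I2 add r4 <- r5,r5: IF@3 ID@4 stall=0 (-) EX@5 MEM@6 WB@7
I3 mul r1 <- r3,r3: IF@4 ID@5 stall=0 (-) EX@6 MEM@7 WB@8
I4 add r3 <- r3,r2: IF@5 ID@6 stall=0 (-) EX@7 MEM@8 WB@9
I5 ld r4 <- r3: IF@6 ID@7 stall=2 (RAW on I4.r3 (WB@9)) EX@10 MEM@11 WB@12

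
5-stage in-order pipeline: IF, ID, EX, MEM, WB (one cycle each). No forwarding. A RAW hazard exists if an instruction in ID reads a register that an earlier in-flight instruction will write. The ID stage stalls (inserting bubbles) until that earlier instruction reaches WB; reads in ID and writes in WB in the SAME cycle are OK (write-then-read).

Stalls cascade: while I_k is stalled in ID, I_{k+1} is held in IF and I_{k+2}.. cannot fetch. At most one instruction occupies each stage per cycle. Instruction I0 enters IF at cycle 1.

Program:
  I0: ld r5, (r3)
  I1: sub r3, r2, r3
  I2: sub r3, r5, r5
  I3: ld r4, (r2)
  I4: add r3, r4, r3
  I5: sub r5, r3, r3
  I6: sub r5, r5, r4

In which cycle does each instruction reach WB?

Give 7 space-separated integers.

Answer: 5 6 8 9 12 15 18

Derivation:
I0 ld r5 <- r3: IF@1 ID@2 stall=0 (-) EX@3 MEM@4 WB@5
I1 sub r3 <- r2,r3: IF@2 ID@3 stall=0 (-) EX@4 MEM@5 WB@6
I2 sub r3 <- r5,r5: IF@3 ID@4 stall=1 (RAW on I0.r5 (WB@5)) EX@6 MEM@7 WB@8
I3 ld r4 <- r2: IF@4 ID@6 stall=0 (-) EX@7 MEM@8 WB@9
I4 add r3 <- r4,r3: IF@6 ID@7 stall=2 (RAW on I3.r4 (WB@9)) EX@10 MEM@11 WB@12
I5 sub r5 <- r3,r3: IF@7 ID@10 stall=2 (RAW on I4.r3 (WB@12)) EX@13 MEM@14 WB@15
I6 sub r5 <- r5,r4: IF@10 ID@13 stall=2 (RAW on I5.r5 (WB@15)) EX@16 MEM@17 WB@18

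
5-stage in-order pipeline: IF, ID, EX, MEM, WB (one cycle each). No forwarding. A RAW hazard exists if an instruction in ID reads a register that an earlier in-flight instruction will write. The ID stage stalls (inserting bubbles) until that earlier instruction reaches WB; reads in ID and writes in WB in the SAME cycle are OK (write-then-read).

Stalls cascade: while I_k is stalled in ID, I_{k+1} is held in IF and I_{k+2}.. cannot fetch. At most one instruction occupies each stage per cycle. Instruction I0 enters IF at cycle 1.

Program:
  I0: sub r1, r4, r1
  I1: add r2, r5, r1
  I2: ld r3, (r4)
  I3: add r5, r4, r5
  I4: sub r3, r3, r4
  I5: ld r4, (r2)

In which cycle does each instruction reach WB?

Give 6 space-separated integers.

I0 sub r1 <- r4,r1: IF@1 ID@2 stall=0 (-) EX@3 MEM@4 WB@5
I1 add r2 <- r5,r1: IF@2 ID@3 stall=2 (RAW on I0.r1 (WB@5)) EX@6 MEM@7 WB@8
I2 ld r3 <- r4: IF@3 ID@6 stall=0 (-) EX@7 MEM@8 WB@9
I3 add r5 <- r4,r5: IF@6 ID@7 stall=0 (-) EX@8 MEM@9 WB@10
I4 sub r3 <- r3,r4: IF@7 ID@8 stall=1 (RAW on I2.r3 (WB@9)) EX@10 MEM@11 WB@12
I5 ld r4 <- r2: IF@8 ID@10 stall=0 (-) EX@11 MEM@12 WB@13

Answer: 5 8 9 10 12 13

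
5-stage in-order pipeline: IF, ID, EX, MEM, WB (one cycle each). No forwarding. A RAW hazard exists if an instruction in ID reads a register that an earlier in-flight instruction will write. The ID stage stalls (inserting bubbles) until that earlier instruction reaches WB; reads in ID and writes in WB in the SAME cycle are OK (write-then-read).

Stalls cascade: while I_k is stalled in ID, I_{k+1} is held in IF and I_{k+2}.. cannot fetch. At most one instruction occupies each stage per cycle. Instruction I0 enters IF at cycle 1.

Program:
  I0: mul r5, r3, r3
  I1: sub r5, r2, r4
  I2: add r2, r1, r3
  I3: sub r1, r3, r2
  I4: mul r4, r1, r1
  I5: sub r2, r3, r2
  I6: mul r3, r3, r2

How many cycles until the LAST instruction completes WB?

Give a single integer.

I0 mul r5 <- r3,r3: IF@1 ID@2 stall=0 (-) EX@3 MEM@4 WB@5
I1 sub r5 <- r2,r4: IF@2 ID@3 stall=0 (-) EX@4 MEM@5 WB@6
I2 add r2 <- r1,r3: IF@3 ID@4 stall=0 (-) EX@5 MEM@6 WB@7
I3 sub r1 <- r3,r2: IF@4 ID@5 stall=2 (RAW on I2.r2 (WB@7)) EX@8 MEM@9 WB@10
I4 mul r4 <- r1,r1: IF@5 ID@8 stall=2 (RAW on I3.r1 (WB@10)) EX@11 MEM@12 WB@13
I5 sub r2 <- r3,r2: IF@8 ID@11 stall=0 (-) EX@12 MEM@13 WB@14
I6 mul r3 <- r3,r2: IF@11 ID@12 stall=2 (RAW on I5.r2 (WB@14)) EX@15 MEM@16 WB@17

Answer: 17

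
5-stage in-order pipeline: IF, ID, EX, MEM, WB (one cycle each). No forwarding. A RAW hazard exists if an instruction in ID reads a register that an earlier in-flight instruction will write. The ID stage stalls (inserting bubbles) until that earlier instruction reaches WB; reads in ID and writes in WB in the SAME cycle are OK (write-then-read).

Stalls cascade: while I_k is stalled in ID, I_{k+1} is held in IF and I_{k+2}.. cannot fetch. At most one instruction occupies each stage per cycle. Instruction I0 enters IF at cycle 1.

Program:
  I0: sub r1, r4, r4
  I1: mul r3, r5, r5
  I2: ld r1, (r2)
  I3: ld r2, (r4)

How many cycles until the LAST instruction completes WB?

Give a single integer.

Answer: 8

Derivation:
I0 sub r1 <- r4,r4: IF@1 ID@2 stall=0 (-) EX@3 MEM@4 WB@5
I1 mul r3 <- r5,r5: IF@2 ID@3 stall=0 (-) EX@4 MEM@5 WB@6
I2 ld r1 <- r2: IF@3 ID@4 stall=0 (-) EX@5 MEM@6 WB@7
I3 ld r2 <- r4: IF@4 ID@5 stall=0 (-) EX@6 MEM@7 WB@8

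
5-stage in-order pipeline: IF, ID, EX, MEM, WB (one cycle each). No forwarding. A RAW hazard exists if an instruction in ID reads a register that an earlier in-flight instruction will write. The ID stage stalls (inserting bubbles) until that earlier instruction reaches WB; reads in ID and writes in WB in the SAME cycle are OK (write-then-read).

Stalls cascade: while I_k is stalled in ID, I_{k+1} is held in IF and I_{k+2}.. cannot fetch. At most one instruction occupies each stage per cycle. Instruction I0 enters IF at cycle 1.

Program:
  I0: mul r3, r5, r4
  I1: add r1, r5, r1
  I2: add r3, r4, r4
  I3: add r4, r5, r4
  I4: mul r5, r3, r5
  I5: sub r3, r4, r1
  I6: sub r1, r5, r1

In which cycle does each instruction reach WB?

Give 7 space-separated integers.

I0 mul r3 <- r5,r4: IF@1 ID@2 stall=0 (-) EX@3 MEM@4 WB@5
I1 add r1 <- r5,r1: IF@2 ID@3 stall=0 (-) EX@4 MEM@5 WB@6
I2 add r3 <- r4,r4: IF@3 ID@4 stall=0 (-) EX@5 MEM@6 WB@7
I3 add r4 <- r5,r4: IF@4 ID@5 stall=0 (-) EX@6 MEM@7 WB@8
I4 mul r5 <- r3,r5: IF@5 ID@6 stall=1 (RAW on I2.r3 (WB@7)) EX@8 MEM@9 WB@10
I5 sub r3 <- r4,r1: IF@6 ID@8 stall=0 (-) EX@9 MEM@10 WB@11
I6 sub r1 <- r5,r1: IF@8 ID@9 stall=1 (RAW on I4.r5 (WB@10)) EX@11 MEM@12 WB@13

Answer: 5 6 7 8 10 11 13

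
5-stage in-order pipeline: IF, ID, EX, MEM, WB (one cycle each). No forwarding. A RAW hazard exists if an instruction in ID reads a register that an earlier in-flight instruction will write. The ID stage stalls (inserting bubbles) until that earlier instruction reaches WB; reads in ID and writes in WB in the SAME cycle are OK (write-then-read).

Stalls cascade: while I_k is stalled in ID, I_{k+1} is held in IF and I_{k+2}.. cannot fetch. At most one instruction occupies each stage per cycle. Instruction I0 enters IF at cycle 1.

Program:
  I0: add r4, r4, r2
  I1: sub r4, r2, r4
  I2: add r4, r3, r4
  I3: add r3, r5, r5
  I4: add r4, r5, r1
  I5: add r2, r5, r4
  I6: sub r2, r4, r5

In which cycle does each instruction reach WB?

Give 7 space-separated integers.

Answer: 5 8 11 12 13 16 17

Derivation:
I0 add r4 <- r4,r2: IF@1 ID@2 stall=0 (-) EX@3 MEM@4 WB@5
I1 sub r4 <- r2,r4: IF@2 ID@3 stall=2 (RAW on I0.r4 (WB@5)) EX@6 MEM@7 WB@8
I2 add r4 <- r3,r4: IF@3 ID@6 stall=2 (RAW on I1.r4 (WB@8)) EX@9 MEM@10 WB@11
I3 add r3 <- r5,r5: IF@6 ID@9 stall=0 (-) EX@10 MEM@11 WB@12
I4 add r4 <- r5,r1: IF@9 ID@10 stall=0 (-) EX@11 MEM@12 WB@13
I5 add r2 <- r5,r4: IF@10 ID@11 stall=2 (RAW on I4.r4 (WB@13)) EX@14 MEM@15 WB@16
I6 sub r2 <- r4,r5: IF@11 ID@14 stall=0 (-) EX@15 MEM@16 WB@17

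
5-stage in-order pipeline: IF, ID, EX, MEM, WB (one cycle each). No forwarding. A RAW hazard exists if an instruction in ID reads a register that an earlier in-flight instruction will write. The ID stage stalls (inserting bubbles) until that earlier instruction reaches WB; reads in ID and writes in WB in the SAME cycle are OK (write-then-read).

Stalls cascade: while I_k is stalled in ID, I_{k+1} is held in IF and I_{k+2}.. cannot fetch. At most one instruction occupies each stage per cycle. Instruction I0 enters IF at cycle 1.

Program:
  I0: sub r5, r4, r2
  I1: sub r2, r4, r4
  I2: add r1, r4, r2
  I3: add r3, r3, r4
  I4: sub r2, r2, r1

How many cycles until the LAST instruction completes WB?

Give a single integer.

I0 sub r5 <- r4,r2: IF@1 ID@2 stall=0 (-) EX@3 MEM@4 WB@5
I1 sub r2 <- r4,r4: IF@2 ID@3 stall=0 (-) EX@4 MEM@5 WB@6
I2 add r1 <- r4,r2: IF@3 ID@4 stall=2 (RAW on I1.r2 (WB@6)) EX@7 MEM@8 WB@9
I3 add r3 <- r3,r4: IF@4 ID@7 stall=0 (-) EX@8 MEM@9 WB@10
I4 sub r2 <- r2,r1: IF@7 ID@8 stall=1 (RAW on I2.r1 (WB@9)) EX@10 MEM@11 WB@12

Answer: 12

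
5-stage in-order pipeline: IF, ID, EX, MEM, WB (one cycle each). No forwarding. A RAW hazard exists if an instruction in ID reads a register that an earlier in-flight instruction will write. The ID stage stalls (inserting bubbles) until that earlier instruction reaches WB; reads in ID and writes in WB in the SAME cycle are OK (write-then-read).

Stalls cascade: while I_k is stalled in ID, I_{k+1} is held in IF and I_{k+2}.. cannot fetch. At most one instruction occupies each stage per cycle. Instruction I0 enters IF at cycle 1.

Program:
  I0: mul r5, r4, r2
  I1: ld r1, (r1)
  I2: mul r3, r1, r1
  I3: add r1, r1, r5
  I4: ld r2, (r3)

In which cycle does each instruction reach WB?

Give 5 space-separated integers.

I0 mul r5 <- r4,r2: IF@1 ID@2 stall=0 (-) EX@3 MEM@4 WB@5
I1 ld r1 <- r1: IF@2 ID@3 stall=0 (-) EX@4 MEM@5 WB@6
I2 mul r3 <- r1,r1: IF@3 ID@4 stall=2 (RAW on I1.r1 (WB@6)) EX@7 MEM@8 WB@9
I3 add r1 <- r1,r5: IF@4 ID@7 stall=0 (-) EX@8 MEM@9 WB@10
I4 ld r2 <- r3: IF@7 ID@8 stall=1 (RAW on I2.r3 (WB@9)) EX@10 MEM@11 WB@12

Answer: 5 6 9 10 12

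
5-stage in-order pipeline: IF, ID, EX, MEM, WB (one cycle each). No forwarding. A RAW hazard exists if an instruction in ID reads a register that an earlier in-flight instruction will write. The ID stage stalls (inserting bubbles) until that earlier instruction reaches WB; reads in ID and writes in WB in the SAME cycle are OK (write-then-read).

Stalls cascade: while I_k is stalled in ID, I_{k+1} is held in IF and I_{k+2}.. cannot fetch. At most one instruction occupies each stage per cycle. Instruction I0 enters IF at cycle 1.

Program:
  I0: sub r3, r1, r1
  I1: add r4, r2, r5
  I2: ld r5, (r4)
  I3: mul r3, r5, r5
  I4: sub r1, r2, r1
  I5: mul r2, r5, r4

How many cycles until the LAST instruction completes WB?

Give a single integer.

Answer: 14

Derivation:
I0 sub r3 <- r1,r1: IF@1 ID@2 stall=0 (-) EX@3 MEM@4 WB@5
I1 add r4 <- r2,r5: IF@2 ID@3 stall=0 (-) EX@4 MEM@5 WB@6
I2 ld r5 <- r4: IF@3 ID@4 stall=2 (RAW on I1.r4 (WB@6)) EX@7 MEM@8 WB@9
I3 mul r3 <- r5,r5: IF@4 ID@7 stall=2 (RAW on I2.r5 (WB@9)) EX@10 MEM@11 WB@12
I4 sub r1 <- r2,r1: IF@7 ID@10 stall=0 (-) EX@11 MEM@12 WB@13
I5 mul r2 <- r5,r4: IF@10 ID@11 stall=0 (-) EX@12 MEM@13 WB@14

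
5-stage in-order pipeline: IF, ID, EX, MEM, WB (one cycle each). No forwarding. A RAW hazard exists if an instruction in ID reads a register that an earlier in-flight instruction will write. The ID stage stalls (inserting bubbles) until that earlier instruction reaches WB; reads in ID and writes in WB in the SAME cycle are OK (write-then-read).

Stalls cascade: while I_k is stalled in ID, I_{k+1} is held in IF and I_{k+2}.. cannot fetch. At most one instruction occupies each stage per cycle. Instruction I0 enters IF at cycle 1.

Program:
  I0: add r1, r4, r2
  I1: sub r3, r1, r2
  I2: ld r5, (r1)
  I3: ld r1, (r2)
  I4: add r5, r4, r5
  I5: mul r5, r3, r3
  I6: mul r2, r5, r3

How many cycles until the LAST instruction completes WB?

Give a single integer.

I0 add r1 <- r4,r2: IF@1 ID@2 stall=0 (-) EX@3 MEM@4 WB@5
I1 sub r3 <- r1,r2: IF@2 ID@3 stall=2 (RAW on I0.r1 (WB@5)) EX@6 MEM@7 WB@8
I2 ld r5 <- r1: IF@3 ID@6 stall=0 (-) EX@7 MEM@8 WB@9
I3 ld r1 <- r2: IF@6 ID@7 stall=0 (-) EX@8 MEM@9 WB@10
I4 add r5 <- r4,r5: IF@7 ID@8 stall=1 (RAW on I2.r5 (WB@9)) EX@10 MEM@11 WB@12
I5 mul r5 <- r3,r3: IF@8 ID@10 stall=0 (-) EX@11 MEM@12 WB@13
I6 mul r2 <- r5,r3: IF@10 ID@11 stall=2 (RAW on I5.r5 (WB@13)) EX@14 MEM@15 WB@16

Answer: 16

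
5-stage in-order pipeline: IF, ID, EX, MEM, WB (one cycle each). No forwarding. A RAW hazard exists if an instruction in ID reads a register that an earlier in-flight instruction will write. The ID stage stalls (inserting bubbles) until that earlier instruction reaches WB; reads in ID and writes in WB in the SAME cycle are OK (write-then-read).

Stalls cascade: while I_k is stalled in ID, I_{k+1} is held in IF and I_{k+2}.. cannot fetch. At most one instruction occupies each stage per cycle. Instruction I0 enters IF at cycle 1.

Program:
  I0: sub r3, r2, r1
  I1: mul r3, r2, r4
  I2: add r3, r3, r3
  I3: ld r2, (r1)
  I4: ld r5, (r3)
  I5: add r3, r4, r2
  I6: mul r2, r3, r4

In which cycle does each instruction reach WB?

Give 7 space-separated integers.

I0 sub r3 <- r2,r1: IF@1 ID@2 stall=0 (-) EX@3 MEM@4 WB@5
I1 mul r3 <- r2,r4: IF@2 ID@3 stall=0 (-) EX@4 MEM@5 WB@6
I2 add r3 <- r3,r3: IF@3 ID@4 stall=2 (RAW on I1.r3 (WB@6)) EX@7 MEM@8 WB@9
I3 ld r2 <- r1: IF@4 ID@7 stall=0 (-) EX@8 MEM@9 WB@10
I4 ld r5 <- r3: IF@7 ID@8 stall=1 (RAW on I2.r3 (WB@9)) EX@10 MEM@11 WB@12
I5 add r3 <- r4,r2: IF@8 ID@10 stall=0 (-) EX@11 MEM@12 WB@13
I6 mul r2 <- r3,r4: IF@10 ID@11 stall=2 (RAW on I5.r3 (WB@13)) EX@14 MEM@15 WB@16

Answer: 5 6 9 10 12 13 16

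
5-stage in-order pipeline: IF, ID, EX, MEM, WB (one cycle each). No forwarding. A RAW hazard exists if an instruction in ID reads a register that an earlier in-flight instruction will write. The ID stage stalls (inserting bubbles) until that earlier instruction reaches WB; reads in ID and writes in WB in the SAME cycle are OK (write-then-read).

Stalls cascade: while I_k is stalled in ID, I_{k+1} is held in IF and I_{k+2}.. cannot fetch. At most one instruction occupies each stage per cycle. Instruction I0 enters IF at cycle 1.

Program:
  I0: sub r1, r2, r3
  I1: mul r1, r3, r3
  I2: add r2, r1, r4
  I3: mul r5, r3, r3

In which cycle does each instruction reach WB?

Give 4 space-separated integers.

Answer: 5 6 9 10

Derivation:
I0 sub r1 <- r2,r3: IF@1 ID@2 stall=0 (-) EX@3 MEM@4 WB@5
I1 mul r1 <- r3,r3: IF@2 ID@3 stall=0 (-) EX@4 MEM@5 WB@6
I2 add r2 <- r1,r4: IF@3 ID@4 stall=2 (RAW on I1.r1 (WB@6)) EX@7 MEM@8 WB@9
I3 mul r5 <- r3,r3: IF@4 ID@7 stall=0 (-) EX@8 MEM@9 WB@10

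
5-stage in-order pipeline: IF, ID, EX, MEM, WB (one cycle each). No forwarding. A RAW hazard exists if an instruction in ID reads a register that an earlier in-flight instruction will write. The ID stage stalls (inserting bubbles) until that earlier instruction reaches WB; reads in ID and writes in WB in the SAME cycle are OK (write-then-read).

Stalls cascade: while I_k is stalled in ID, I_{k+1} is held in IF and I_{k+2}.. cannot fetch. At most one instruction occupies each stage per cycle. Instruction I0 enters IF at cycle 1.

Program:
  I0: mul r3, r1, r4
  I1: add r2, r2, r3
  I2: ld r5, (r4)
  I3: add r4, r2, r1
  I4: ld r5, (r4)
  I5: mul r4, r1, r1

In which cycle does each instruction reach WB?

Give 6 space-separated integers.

Answer: 5 8 9 11 14 15

Derivation:
I0 mul r3 <- r1,r4: IF@1 ID@2 stall=0 (-) EX@3 MEM@4 WB@5
I1 add r2 <- r2,r3: IF@2 ID@3 stall=2 (RAW on I0.r3 (WB@5)) EX@6 MEM@7 WB@8
I2 ld r5 <- r4: IF@3 ID@6 stall=0 (-) EX@7 MEM@8 WB@9
I3 add r4 <- r2,r1: IF@6 ID@7 stall=1 (RAW on I1.r2 (WB@8)) EX@9 MEM@10 WB@11
I4 ld r5 <- r4: IF@7 ID@9 stall=2 (RAW on I3.r4 (WB@11)) EX@12 MEM@13 WB@14
I5 mul r4 <- r1,r1: IF@9 ID@12 stall=0 (-) EX@13 MEM@14 WB@15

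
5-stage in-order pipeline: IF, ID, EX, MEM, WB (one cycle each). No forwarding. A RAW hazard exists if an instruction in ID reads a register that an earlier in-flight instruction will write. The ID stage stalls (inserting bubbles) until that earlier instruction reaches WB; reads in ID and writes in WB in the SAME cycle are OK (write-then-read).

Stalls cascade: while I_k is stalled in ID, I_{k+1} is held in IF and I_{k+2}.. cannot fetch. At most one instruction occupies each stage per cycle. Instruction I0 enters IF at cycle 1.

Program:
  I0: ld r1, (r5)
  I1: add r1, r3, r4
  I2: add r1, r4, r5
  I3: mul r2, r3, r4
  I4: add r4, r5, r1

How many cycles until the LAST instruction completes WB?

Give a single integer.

Answer: 10

Derivation:
I0 ld r1 <- r5: IF@1 ID@2 stall=0 (-) EX@3 MEM@4 WB@5
I1 add r1 <- r3,r4: IF@2 ID@3 stall=0 (-) EX@4 MEM@5 WB@6
I2 add r1 <- r4,r5: IF@3 ID@4 stall=0 (-) EX@5 MEM@6 WB@7
I3 mul r2 <- r3,r4: IF@4 ID@5 stall=0 (-) EX@6 MEM@7 WB@8
I4 add r4 <- r5,r1: IF@5 ID@6 stall=1 (RAW on I2.r1 (WB@7)) EX@8 MEM@9 WB@10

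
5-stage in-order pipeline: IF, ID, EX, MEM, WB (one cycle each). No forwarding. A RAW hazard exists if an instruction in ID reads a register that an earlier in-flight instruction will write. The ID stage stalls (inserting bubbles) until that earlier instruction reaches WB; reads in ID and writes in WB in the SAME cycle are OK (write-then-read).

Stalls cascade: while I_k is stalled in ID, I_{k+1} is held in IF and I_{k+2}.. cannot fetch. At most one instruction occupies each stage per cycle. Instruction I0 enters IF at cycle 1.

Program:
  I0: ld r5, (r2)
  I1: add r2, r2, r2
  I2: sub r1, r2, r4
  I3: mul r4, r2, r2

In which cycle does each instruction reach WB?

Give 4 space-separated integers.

I0 ld r5 <- r2: IF@1 ID@2 stall=0 (-) EX@3 MEM@4 WB@5
I1 add r2 <- r2,r2: IF@2 ID@3 stall=0 (-) EX@4 MEM@5 WB@6
I2 sub r1 <- r2,r4: IF@3 ID@4 stall=2 (RAW on I1.r2 (WB@6)) EX@7 MEM@8 WB@9
I3 mul r4 <- r2,r2: IF@4 ID@7 stall=0 (-) EX@8 MEM@9 WB@10

Answer: 5 6 9 10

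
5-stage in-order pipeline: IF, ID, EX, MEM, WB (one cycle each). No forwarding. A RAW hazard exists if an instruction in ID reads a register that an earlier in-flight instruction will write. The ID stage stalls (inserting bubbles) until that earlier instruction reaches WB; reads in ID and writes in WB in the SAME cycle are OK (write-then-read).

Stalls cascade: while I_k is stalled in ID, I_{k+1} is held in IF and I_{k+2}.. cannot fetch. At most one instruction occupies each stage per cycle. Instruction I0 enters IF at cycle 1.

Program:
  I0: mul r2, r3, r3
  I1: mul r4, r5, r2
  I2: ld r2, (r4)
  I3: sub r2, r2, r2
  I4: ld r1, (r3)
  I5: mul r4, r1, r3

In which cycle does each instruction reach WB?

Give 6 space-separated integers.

I0 mul r2 <- r3,r3: IF@1 ID@2 stall=0 (-) EX@3 MEM@4 WB@5
I1 mul r4 <- r5,r2: IF@2 ID@3 stall=2 (RAW on I0.r2 (WB@5)) EX@6 MEM@7 WB@8
I2 ld r2 <- r4: IF@3 ID@6 stall=2 (RAW on I1.r4 (WB@8)) EX@9 MEM@10 WB@11
I3 sub r2 <- r2,r2: IF@6 ID@9 stall=2 (RAW on I2.r2 (WB@11)) EX@12 MEM@13 WB@14
I4 ld r1 <- r3: IF@9 ID@12 stall=0 (-) EX@13 MEM@14 WB@15
I5 mul r4 <- r1,r3: IF@12 ID@13 stall=2 (RAW on I4.r1 (WB@15)) EX@16 MEM@17 WB@18

Answer: 5 8 11 14 15 18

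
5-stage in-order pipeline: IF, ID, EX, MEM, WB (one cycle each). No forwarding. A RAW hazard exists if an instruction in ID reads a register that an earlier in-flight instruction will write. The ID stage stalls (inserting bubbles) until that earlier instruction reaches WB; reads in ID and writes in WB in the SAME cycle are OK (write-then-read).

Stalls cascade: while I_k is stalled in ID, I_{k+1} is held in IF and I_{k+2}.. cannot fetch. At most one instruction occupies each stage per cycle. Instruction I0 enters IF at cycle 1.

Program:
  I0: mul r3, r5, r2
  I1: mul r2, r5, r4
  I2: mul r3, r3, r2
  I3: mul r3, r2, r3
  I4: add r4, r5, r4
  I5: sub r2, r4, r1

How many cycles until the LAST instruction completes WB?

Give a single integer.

Answer: 16

Derivation:
I0 mul r3 <- r5,r2: IF@1 ID@2 stall=0 (-) EX@3 MEM@4 WB@5
I1 mul r2 <- r5,r4: IF@2 ID@3 stall=0 (-) EX@4 MEM@5 WB@6
I2 mul r3 <- r3,r2: IF@3 ID@4 stall=2 (RAW on I1.r2 (WB@6)) EX@7 MEM@8 WB@9
I3 mul r3 <- r2,r3: IF@4 ID@7 stall=2 (RAW on I2.r3 (WB@9)) EX@10 MEM@11 WB@12
I4 add r4 <- r5,r4: IF@7 ID@10 stall=0 (-) EX@11 MEM@12 WB@13
I5 sub r2 <- r4,r1: IF@10 ID@11 stall=2 (RAW on I4.r4 (WB@13)) EX@14 MEM@15 WB@16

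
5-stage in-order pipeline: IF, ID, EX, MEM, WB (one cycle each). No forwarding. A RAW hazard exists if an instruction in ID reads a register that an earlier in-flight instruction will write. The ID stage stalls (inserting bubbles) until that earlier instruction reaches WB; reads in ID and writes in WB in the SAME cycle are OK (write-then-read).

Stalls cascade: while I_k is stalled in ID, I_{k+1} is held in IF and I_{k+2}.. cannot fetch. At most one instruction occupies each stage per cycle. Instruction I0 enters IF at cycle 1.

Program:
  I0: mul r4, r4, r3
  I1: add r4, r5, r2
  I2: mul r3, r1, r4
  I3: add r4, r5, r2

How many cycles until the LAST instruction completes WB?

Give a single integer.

Answer: 10

Derivation:
I0 mul r4 <- r4,r3: IF@1 ID@2 stall=0 (-) EX@3 MEM@4 WB@5
I1 add r4 <- r5,r2: IF@2 ID@3 stall=0 (-) EX@4 MEM@5 WB@6
I2 mul r3 <- r1,r4: IF@3 ID@4 stall=2 (RAW on I1.r4 (WB@6)) EX@7 MEM@8 WB@9
I3 add r4 <- r5,r2: IF@4 ID@7 stall=0 (-) EX@8 MEM@9 WB@10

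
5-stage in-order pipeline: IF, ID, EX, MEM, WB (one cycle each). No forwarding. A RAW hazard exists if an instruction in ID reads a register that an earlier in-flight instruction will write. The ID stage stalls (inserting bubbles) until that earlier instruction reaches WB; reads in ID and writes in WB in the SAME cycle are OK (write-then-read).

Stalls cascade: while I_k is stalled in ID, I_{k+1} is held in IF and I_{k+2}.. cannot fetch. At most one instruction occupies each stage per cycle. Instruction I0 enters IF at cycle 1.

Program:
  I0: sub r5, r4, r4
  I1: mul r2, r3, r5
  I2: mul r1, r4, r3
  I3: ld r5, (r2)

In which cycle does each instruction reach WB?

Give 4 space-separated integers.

Answer: 5 8 9 11

Derivation:
I0 sub r5 <- r4,r4: IF@1 ID@2 stall=0 (-) EX@3 MEM@4 WB@5
I1 mul r2 <- r3,r5: IF@2 ID@3 stall=2 (RAW on I0.r5 (WB@5)) EX@6 MEM@7 WB@8
I2 mul r1 <- r4,r3: IF@3 ID@6 stall=0 (-) EX@7 MEM@8 WB@9
I3 ld r5 <- r2: IF@6 ID@7 stall=1 (RAW on I1.r2 (WB@8)) EX@9 MEM@10 WB@11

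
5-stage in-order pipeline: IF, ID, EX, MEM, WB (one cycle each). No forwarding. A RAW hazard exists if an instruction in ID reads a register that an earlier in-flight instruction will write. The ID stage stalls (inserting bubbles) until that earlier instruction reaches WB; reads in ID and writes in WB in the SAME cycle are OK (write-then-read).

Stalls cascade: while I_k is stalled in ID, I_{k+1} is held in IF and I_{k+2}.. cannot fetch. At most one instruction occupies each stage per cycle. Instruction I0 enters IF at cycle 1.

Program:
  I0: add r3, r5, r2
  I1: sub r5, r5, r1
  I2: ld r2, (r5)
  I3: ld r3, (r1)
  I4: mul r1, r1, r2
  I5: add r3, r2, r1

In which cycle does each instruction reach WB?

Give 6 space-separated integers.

Answer: 5 6 9 10 12 15

Derivation:
I0 add r3 <- r5,r2: IF@1 ID@2 stall=0 (-) EX@3 MEM@4 WB@5
I1 sub r5 <- r5,r1: IF@2 ID@3 stall=0 (-) EX@4 MEM@5 WB@6
I2 ld r2 <- r5: IF@3 ID@4 stall=2 (RAW on I1.r5 (WB@6)) EX@7 MEM@8 WB@9
I3 ld r3 <- r1: IF@4 ID@7 stall=0 (-) EX@8 MEM@9 WB@10
I4 mul r1 <- r1,r2: IF@7 ID@8 stall=1 (RAW on I2.r2 (WB@9)) EX@10 MEM@11 WB@12
I5 add r3 <- r2,r1: IF@8 ID@10 stall=2 (RAW on I4.r1 (WB@12)) EX@13 MEM@14 WB@15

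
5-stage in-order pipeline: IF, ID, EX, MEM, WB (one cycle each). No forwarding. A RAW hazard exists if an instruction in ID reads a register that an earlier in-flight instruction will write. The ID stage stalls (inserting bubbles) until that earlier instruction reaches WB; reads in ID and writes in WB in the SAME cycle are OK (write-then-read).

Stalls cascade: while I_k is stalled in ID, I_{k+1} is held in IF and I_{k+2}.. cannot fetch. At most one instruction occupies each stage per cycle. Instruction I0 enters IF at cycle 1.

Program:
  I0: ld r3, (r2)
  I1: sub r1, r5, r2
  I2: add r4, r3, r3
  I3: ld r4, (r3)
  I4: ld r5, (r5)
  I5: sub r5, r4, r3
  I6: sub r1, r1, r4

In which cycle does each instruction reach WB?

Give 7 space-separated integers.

Answer: 5 6 8 9 10 12 13

Derivation:
I0 ld r3 <- r2: IF@1 ID@2 stall=0 (-) EX@3 MEM@4 WB@5
I1 sub r1 <- r5,r2: IF@2 ID@3 stall=0 (-) EX@4 MEM@5 WB@6
I2 add r4 <- r3,r3: IF@3 ID@4 stall=1 (RAW on I0.r3 (WB@5)) EX@6 MEM@7 WB@8
I3 ld r4 <- r3: IF@4 ID@6 stall=0 (-) EX@7 MEM@8 WB@9
I4 ld r5 <- r5: IF@6 ID@7 stall=0 (-) EX@8 MEM@9 WB@10
I5 sub r5 <- r4,r3: IF@7 ID@8 stall=1 (RAW on I3.r4 (WB@9)) EX@10 MEM@11 WB@12
I6 sub r1 <- r1,r4: IF@8 ID@10 stall=0 (-) EX@11 MEM@12 WB@13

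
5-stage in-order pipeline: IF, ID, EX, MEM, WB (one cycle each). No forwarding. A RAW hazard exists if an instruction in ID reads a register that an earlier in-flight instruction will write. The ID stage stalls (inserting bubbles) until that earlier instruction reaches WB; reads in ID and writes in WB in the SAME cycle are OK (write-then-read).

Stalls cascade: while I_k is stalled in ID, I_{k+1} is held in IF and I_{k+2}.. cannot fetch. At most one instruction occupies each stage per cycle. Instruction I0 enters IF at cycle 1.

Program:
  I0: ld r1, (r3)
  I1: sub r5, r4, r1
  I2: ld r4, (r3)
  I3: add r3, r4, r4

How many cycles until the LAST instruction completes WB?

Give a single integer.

I0 ld r1 <- r3: IF@1 ID@2 stall=0 (-) EX@3 MEM@4 WB@5
I1 sub r5 <- r4,r1: IF@2 ID@3 stall=2 (RAW on I0.r1 (WB@5)) EX@6 MEM@7 WB@8
I2 ld r4 <- r3: IF@3 ID@6 stall=0 (-) EX@7 MEM@8 WB@9
I3 add r3 <- r4,r4: IF@6 ID@7 stall=2 (RAW on I2.r4 (WB@9)) EX@10 MEM@11 WB@12

Answer: 12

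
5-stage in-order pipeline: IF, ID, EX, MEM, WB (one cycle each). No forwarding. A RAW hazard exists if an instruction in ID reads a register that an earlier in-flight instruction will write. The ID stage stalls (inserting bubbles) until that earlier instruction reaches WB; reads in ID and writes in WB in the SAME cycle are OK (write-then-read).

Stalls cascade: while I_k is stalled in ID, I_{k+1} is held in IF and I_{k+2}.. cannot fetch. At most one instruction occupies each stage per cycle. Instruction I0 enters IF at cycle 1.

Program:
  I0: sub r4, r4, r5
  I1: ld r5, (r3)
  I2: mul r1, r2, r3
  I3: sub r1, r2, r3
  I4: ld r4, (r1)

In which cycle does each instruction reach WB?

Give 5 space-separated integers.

I0 sub r4 <- r4,r5: IF@1 ID@2 stall=0 (-) EX@3 MEM@4 WB@5
I1 ld r5 <- r3: IF@2 ID@3 stall=0 (-) EX@4 MEM@5 WB@6
I2 mul r1 <- r2,r3: IF@3 ID@4 stall=0 (-) EX@5 MEM@6 WB@7
I3 sub r1 <- r2,r3: IF@4 ID@5 stall=0 (-) EX@6 MEM@7 WB@8
I4 ld r4 <- r1: IF@5 ID@6 stall=2 (RAW on I3.r1 (WB@8)) EX@9 MEM@10 WB@11

Answer: 5 6 7 8 11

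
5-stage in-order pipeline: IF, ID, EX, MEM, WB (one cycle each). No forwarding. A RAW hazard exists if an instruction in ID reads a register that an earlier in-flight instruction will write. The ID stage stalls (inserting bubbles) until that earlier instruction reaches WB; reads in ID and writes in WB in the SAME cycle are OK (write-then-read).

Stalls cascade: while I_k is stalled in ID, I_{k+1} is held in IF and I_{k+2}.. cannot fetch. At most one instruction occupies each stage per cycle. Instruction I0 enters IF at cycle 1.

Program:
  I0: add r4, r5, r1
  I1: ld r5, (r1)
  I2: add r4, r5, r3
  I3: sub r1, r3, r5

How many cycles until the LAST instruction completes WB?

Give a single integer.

I0 add r4 <- r5,r1: IF@1 ID@2 stall=0 (-) EX@3 MEM@4 WB@5
I1 ld r5 <- r1: IF@2 ID@3 stall=0 (-) EX@4 MEM@5 WB@6
I2 add r4 <- r5,r3: IF@3 ID@4 stall=2 (RAW on I1.r5 (WB@6)) EX@7 MEM@8 WB@9
I3 sub r1 <- r3,r5: IF@4 ID@7 stall=0 (-) EX@8 MEM@9 WB@10

Answer: 10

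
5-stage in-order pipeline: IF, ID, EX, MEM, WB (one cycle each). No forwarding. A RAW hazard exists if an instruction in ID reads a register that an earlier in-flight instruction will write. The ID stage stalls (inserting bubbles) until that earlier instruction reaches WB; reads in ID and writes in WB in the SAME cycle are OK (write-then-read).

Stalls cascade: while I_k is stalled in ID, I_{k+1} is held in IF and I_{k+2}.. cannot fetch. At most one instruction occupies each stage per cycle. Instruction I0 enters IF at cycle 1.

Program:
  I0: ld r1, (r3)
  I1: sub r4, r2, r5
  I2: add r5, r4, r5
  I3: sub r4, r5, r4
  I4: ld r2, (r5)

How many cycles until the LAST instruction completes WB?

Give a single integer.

I0 ld r1 <- r3: IF@1 ID@2 stall=0 (-) EX@3 MEM@4 WB@5
I1 sub r4 <- r2,r5: IF@2 ID@3 stall=0 (-) EX@4 MEM@5 WB@6
I2 add r5 <- r4,r5: IF@3 ID@4 stall=2 (RAW on I1.r4 (WB@6)) EX@7 MEM@8 WB@9
I3 sub r4 <- r5,r4: IF@4 ID@7 stall=2 (RAW on I2.r5 (WB@9)) EX@10 MEM@11 WB@12
I4 ld r2 <- r5: IF@7 ID@10 stall=0 (-) EX@11 MEM@12 WB@13

Answer: 13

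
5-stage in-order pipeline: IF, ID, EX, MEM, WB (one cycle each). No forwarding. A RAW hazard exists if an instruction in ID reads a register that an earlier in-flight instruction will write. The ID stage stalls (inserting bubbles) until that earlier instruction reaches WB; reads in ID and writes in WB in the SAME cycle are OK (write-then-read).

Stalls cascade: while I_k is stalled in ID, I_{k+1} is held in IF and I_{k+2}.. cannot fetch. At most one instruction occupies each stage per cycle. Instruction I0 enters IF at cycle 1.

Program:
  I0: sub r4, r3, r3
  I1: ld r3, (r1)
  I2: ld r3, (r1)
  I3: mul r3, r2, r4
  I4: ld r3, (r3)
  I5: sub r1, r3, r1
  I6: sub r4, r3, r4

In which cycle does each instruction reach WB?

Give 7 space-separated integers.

I0 sub r4 <- r3,r3: IF@1 ID@2 stall=0 (-) EX@3 MEM@4 WB@5
I1 ld r3 <- r1: IF@2 ID@3 stall=0 (-) EX@4 MEM@5 WB@6
I2 ld r3 <- r1: IF@3 ID@4 stall=0 (-) EX@5 MEM@6 WB@7
I3 mul r3 <- r2,r4: IF@4 ID@5 stall=0 (-) EX@6 MEM@7 WB@8
I4 ld r3 <- r3: IF@5 ID@6 stall=2 (RAW on I3.r3 (WB@8)) EX@9 MEM@10 WB@11
I5 sub r1 <- r3,r1: IF@6 ID@9 stall=2 (RAW on I4.r3 (WB@11)) EX@12 MEM@13 WB@14
I6 sub r4 <- r3,r4: IF@9 ID@12 stall=0 (-) EX@13 MEM@14 WB@15

Answer: 5 6 7 8 11 14 15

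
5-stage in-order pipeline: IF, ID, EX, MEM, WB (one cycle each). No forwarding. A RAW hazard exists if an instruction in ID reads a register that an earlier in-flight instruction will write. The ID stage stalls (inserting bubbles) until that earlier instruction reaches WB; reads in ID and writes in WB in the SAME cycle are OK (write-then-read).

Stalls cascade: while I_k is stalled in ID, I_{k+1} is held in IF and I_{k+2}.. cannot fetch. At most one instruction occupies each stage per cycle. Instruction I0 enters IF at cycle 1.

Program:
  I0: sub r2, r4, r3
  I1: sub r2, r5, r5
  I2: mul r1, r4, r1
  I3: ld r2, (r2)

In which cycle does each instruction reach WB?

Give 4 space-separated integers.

I0 sub r2 <- r4,r3: IF@1 ID@2 stall=0 (-) EX@3 MEM@4 WB@5
I1 sub r2 <- r5,r5: IF@2 ID@3 stall=0 (-) EX@4 MEM@5 WB@6
I2 mul r1 <- r4,r1: IF@3 ID@4 stall=0 (-) EX@5 MEM@6 WB@7
I3 ld r2 <- r2: IF@4 ID@5 stall=1 (RAW on I1.r2 (WB@6)) EX@7 MEM@8 WB@9

Answer: 5 6 7 9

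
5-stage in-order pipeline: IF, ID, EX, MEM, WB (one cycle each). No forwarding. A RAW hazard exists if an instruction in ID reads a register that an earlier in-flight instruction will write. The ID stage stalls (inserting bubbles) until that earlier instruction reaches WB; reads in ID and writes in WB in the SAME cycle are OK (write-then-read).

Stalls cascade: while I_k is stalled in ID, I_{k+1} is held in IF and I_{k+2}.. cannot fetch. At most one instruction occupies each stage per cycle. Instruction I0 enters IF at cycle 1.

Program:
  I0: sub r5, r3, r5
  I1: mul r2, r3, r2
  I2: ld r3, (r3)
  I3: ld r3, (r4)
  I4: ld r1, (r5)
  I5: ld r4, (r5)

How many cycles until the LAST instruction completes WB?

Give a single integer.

I0 sub r5 <- r3,r5: IF@1 ID@2 stall=0 (-) EX@3 MEM@4 WB@5
I1 mul r2 <- r3,r2: IF@2 ID@3 stall=0 (-) EX@4 MEM@5 WB@6
I2 ld r3 <- r3: IF@3 ID@4 stall=0 (-) EX@5 MEM@6 WB@7
I3 ld r3 <- r4: IF@4 ID@5 stall=0 (-) EX@6 MEM@7 WB@8
I4 ld r1 <- r5: IF@5 ID@6 stall=0 (-) EX@7 MEM@8 WB@9
I5 ld r4 <- r5: IF@6 ID@7 stall=0 (-) EX@8 MEM@9 WB@10

Answer: 10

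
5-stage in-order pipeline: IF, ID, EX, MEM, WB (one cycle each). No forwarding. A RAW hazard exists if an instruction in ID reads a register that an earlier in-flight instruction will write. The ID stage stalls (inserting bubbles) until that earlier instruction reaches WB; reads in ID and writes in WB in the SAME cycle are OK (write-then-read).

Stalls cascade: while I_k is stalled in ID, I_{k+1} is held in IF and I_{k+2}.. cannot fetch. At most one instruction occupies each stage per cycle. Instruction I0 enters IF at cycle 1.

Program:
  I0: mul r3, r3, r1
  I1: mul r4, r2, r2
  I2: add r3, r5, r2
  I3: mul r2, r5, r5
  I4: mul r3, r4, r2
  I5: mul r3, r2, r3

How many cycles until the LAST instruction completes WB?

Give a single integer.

Answer: 14

Derivation:
I0 mul r3 <- r3,r1: IF@1 ID@2 stall=0 (-) EX@3 MEM@4 WB@5
I1 mul r4 <- r2,r2: IF@2 ID@3 stall=0 (-) EX@4 MEM@5 WB@6
I2 add r3 <- r5,r2: IF@3 ID@4 stall=0 (-) EX@5 MEM@6 WB@7
I3 mul r2 <- r5,r5: IF@4 ID@5 stall=0 (-) EX@6 MEM@7 WB@8
I4 mul r3 <- r4,r2: IF@5 ID@6 stall=2 (RAW on I3.r2 (WB@8)) EX@9 MEM@10 WB@11
I5 mul r3 <- r2,r3: IF@6 ID@9 stall=2 (RAW on I4.r3 (WB@11)) EX@12 MEM@13 WB@14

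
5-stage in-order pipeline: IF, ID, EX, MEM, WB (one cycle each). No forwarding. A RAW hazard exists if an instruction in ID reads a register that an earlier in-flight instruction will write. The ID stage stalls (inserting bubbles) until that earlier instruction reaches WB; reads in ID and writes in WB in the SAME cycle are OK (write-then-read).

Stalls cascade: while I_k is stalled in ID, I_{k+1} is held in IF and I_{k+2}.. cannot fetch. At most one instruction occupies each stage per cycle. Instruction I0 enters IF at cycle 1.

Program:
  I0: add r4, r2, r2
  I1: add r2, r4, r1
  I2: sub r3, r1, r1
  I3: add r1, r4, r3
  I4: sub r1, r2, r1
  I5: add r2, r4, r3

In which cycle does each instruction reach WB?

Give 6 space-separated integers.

I0 add r4 <- r2,r2: IF@1 ID@2 stall=0 (-) EX@3 MEM@4 WB@5
I1 add r2 <- r4,r1: IF@2 ID@3 stall=2 (RAW on I0.r4 (WB@5)) EX@6 MEM@7 WB@8
I2 sub r3 <- r1,r1: IF@3 ID@6 stall=0 (-) EX@7 MEM@8 WB@9
I3 add r1 <- r4,r3: IF@6 ID@7 stall=2 (RAW on I2.r3 (WB@9)) EX@10 MEM@11 WB@12
I4 sub r1 <- r2,r1: IF@7 ID@10 stall=2 (RAW on I3.r1 (WB@12)) EX@13 MEM@14 WB@15
I5 add r2 <- r4,r3: IF@10 ID@13 stall=0 (-) EX@14 MEM@15 WB@16

Answer: 5 8 9 12 15 16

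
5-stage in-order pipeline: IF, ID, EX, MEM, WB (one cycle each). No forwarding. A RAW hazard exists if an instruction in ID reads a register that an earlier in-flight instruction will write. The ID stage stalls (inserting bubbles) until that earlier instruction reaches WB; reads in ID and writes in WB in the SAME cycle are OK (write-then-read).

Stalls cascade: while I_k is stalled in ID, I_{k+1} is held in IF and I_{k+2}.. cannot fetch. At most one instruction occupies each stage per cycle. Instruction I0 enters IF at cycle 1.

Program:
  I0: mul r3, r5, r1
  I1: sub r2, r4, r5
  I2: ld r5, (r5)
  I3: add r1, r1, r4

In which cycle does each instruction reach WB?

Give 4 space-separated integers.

I0 mul r3 <- r5,r1: IF@1 ID@2 stall=0 (-) EX@3 MEM@4 WB@5
I1 sub r2 <- r4,r5: IF@2 ID@3 stall=0 (-) EX@4 MEM@5 WB@6
I2 ld r5 <- r5: IF@3 ID@4 stall=0 (-) EX@5 MEM@6 WB@7
I3 add r1 <- r1,r4: IF@4 ID@5 stall=0 (-) EX@6 MEM@7 WB@8

Answer: 5 6 7 8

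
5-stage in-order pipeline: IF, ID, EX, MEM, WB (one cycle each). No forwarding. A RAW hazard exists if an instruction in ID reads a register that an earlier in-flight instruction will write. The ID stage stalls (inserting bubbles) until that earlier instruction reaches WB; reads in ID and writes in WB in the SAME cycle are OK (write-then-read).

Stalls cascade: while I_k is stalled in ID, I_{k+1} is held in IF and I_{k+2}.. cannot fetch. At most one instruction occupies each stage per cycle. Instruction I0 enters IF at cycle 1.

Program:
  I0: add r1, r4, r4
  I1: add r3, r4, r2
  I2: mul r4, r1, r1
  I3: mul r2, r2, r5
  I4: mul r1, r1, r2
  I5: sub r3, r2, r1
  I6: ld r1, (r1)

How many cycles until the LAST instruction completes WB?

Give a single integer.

Answer: 16

Derivation:
I0 add r1 <- r4,r4: IF@1 ID@2 stall=0 (-) EX@3 MEM@4 WB@5
I1 add r3 <- r4,r2: IF@2 ID@3 stall=0 (-) EX@4 MEM@5 WB@6
I2 mul r4 <- r1,r1: IF@3 ID@4 stall=1 (RAW on I0.r1 (WB@5)) EX@6 MEM@7 WB@8
I3 mul r2 <- r2,r5: IF@4 ID@6 stall=0 (-) EX@7 MEM@8 WB@9
I4 mul r1 <- r1,r2: IF@6 ID@7 stall=2 (RAW on I3.r2 (WB@9)) EX@10 MEM@11 WB@12
I5 sub r3 <- r2,r1: IF@7 ID@10 stall=2 (RAW on I4.r1 (WB@12)) EX@13 MEM@14 WB@15
I6 ld r1 <- r1: IF@10 ID@13 stall=0 (-) EX@14 MEM@15 WB@16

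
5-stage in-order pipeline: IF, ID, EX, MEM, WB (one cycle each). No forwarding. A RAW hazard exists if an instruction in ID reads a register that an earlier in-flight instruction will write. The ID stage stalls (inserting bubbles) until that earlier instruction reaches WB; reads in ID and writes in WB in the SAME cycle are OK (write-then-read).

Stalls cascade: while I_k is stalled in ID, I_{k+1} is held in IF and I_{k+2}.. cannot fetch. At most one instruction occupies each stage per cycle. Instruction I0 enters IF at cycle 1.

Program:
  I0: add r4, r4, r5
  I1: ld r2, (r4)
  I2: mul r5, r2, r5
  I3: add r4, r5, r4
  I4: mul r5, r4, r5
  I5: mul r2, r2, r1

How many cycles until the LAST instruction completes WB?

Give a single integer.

I0 add r4 <- r4,r5: IF@1 ID@2 stall=0 (-) EX@3 MEM@4 WB@5
I1 ld r2 <- r4: IF@2 ID@3 stall=2 (RAW on I0.r4 (WB@5)) EX@6 MEM@7 WB@8
I2 mul r5 <- r2,r5: IF@3 ID@6 stall=2 (RAW on I1.r2 (WB@8)) EX@9 MEM@10 WB@11
I3 add r4 <- r5,r4: IF@6 ID@9 stall=2 (RAW on I2.r5 (WB@11)) EX@12 MEM@13 WB@14
I4 mul r5 <- r4,r5: IF@9 ID@12 stall=2 (RAW on I3.r4 (WB@14)) EX@15 MEM@16 WB@17
I5 mul r2 <- r2,r1: IF@12 ID@15 stall=0 (-) EX@16 MEM@17 WB@18

Answer: 18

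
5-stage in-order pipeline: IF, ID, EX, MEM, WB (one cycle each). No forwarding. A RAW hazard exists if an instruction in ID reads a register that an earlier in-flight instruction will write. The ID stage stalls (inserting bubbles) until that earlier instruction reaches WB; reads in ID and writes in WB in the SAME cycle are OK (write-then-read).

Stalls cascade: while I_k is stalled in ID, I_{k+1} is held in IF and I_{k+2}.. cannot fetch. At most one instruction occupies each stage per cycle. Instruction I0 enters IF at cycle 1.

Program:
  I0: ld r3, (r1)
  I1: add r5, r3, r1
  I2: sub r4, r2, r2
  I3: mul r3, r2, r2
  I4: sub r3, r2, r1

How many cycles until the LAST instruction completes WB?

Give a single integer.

I0 ld r3 <- r1: IF@1 ID@2 stall=0 (-) EX@3 MEM@4 WB@5
I1 add r5 <- r3,r1: IF@2 ID@3 stall=2 (RAW on I0.r3 (WB@5)) EX@6 MEM@7 WB@8
I2 sub r4 <- r2,r2: IF@3 ID@6 stall=0 (-) EX@7 MEM@8 WB@9
I3 mul r3 <- r2,r2: IF@6 ID@7 stall=0 (-) EX@8 MEM@9 WB@10
I4 sub r3 <- r2,r1: IF@7 ID@8 stall=0 (-) EX@9 MEM@10 WB@11

Answer: 11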